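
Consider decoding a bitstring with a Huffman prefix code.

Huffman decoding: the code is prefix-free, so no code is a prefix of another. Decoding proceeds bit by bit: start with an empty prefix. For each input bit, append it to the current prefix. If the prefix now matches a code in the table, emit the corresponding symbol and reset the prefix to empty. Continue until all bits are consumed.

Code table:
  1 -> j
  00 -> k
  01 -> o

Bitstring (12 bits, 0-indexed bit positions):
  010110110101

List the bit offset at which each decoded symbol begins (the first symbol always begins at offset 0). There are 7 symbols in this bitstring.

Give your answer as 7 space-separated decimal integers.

Bit 0: prefix='0' (no match yet)
Bit 1: prefix='01' -> emit 'o', reset
Bit 2: prefix='0' (no match yet)
Bit 3: prefix='01' -> emit 'o', reset
Bit 4: prefix='1' -> emit 'j', reset
Bit 5: prefix='0' (no match yet)
Bit 6: prefix='01' -> emit 'o', reset
Bit 7: prefix='1' -> emit 'j', reset
Bit 8: prefix='0' (no match yet)
Bit 9: prefix='01' -> emit 'o', reset
Bit 10: prefix='0' (no match yet)
Bit 11: prefix='01' -> emit 'o', reset

Answer: 0 2 4 5 7 8 10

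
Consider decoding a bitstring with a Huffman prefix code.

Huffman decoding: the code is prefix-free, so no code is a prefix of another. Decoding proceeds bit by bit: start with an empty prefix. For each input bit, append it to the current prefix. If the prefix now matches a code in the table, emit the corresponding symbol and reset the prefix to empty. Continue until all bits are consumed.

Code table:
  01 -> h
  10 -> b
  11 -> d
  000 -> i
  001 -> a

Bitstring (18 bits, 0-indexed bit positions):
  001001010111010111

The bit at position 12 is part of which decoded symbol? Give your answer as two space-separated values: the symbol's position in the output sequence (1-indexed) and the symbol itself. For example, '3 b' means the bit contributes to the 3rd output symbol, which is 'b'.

Bit 0: prefix='0' (no match yet)
Bit 1: prefix='00' (no match yet)
Bit 2: prefix='001' -> emit 'a', reset
Bit 3: prefix='0' (no match yet)
Bit 4: prefix='00' (no match yet)
Bit 5: prefix='001' -> emit 'a', reset
Bit 6: prefix='0' (no match yet)
Bit 7: prefix='01' -> emit 'h', reset
Bit 8: prefix='0' (no match yet)
Bit 9: prefix='01' -> emit 'h', reset
Bit 10: prefix='1' (no match yet)
Bit 11: prefix='11' -> emit 'd', reset
Bit 12: prefix='0' (no match yet)
Bit 13: prefix='01' -> emit 'h', reset
Bit 14: prefix='0' (no match yet)
Bit 15: prefix='01' -> emit 'h', reset
Bit 16: prefix='1' (no match yet)

Answer: 6 h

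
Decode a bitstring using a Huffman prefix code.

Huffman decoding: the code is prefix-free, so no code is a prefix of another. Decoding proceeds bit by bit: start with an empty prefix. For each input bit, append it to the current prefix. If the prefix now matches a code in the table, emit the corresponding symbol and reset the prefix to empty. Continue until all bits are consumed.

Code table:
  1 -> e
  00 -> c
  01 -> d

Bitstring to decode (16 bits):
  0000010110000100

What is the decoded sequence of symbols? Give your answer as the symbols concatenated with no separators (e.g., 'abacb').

Answer: ccddeccec

Derivation:
Bit 0: prefix='0' (no match yet)
Bit 1: prefix='00' -> emit 'c', reset
Bit 2: prefix='0' (no match yet)
Bit 3: prefix='00' -> emit 'c', reset
Bit 4: prefix='0' (no match yet)
Bit 5: prefix='01' -> emit 'd', reset
Bit 6: prefix='0' (no match yet)
Bit 7: prefix='01' -> emit 'd', reset
Bit 8: prefix='1' -> emit 'e', reset
Bit 9: prefix='0' (no match yet)
Bit 10: prefix='00' -> emit 'c', reset
Bit 11: prefix='0' (no match yet)
Bit 12: prefix='00' -> emit 'c', reset
Bit 13: prefix='1' -> emit 'e', reset
Bit 14: prefix='0' (no match yet)
Bit 15: prefix='00' -> emit 'c', reset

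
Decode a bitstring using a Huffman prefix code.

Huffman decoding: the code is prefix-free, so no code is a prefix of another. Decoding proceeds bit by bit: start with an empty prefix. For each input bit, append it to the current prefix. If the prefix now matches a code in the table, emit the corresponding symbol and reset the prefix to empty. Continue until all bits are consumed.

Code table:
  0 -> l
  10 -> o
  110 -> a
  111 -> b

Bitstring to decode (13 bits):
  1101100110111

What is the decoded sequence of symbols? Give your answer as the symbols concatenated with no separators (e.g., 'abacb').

Bit 0: prefix='1' (no match yet)
Bit 1: prefix='11' (no match yet)
Bit 2: prefix='110' -> emit 'a', reset
Bit 3: prefix='1' (no match yet)
Bit 4: prefix='11' (no match yet)
Bit 5: prefix='110' -> emit 'a', reset
Bit 6: prefix='0' -> emit 'l', reset
Bit 7: prefix='1' (no match yet)
Bit 8: prefix='11' (no match yet)
Bit 9: prefix='110' -> emit 'a', reset
Bit 10: prefix='1' (no match yet)
Bit 11: prefix='11' (no match yet)
Bit 12: prefix='111' -> emit 'b', reset

Answer: aalab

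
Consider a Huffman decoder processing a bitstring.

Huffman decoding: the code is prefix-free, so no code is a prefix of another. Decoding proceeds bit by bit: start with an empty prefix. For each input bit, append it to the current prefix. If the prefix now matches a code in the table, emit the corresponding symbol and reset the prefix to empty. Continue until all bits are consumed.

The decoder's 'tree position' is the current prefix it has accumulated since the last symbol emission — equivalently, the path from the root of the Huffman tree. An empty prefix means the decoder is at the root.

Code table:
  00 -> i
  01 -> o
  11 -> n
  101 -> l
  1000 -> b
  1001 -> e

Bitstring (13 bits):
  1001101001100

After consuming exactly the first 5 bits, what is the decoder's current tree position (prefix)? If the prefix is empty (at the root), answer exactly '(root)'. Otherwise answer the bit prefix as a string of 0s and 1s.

Bit 0: prefix='1' (no match yet)
Bit 1: prefix='10' (no match yet)
Bit 2: prefix='100' (no match yet)
Bit 3: prefix='1001' -> emit 'e', reset
Bit 4: prefix='1' (no match yet)

Answer: 1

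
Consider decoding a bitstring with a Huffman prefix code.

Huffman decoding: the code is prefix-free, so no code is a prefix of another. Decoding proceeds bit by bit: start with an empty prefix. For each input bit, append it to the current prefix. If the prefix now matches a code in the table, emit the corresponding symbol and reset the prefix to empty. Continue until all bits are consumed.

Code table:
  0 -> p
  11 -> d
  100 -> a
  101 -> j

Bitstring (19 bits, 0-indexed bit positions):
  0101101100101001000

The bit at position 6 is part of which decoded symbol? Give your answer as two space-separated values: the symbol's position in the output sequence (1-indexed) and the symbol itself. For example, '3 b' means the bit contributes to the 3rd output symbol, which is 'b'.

Answer: 3 j

Derivation:
Bit 0: prefix='0' -> emit 'p', reset
Bit 1: prefix='1' (no match yet)
Bit 2: prefix='10' (no match yet)
Bit 3: prefix='101' -> emit 'j', reset
Bit 4: prefix='1' (no match yet)
Bit 5: prefix='10' (no match yet)
Bit 6: prefix='101' -> emit 'j', reset
Bit 7: prefix='1' (no match yet)
Bit 8: prefix='10' (no match yet)
Bit 9: prefix='100' -> emit 'a', reset
Bit 10: prefix='1' (no match yet)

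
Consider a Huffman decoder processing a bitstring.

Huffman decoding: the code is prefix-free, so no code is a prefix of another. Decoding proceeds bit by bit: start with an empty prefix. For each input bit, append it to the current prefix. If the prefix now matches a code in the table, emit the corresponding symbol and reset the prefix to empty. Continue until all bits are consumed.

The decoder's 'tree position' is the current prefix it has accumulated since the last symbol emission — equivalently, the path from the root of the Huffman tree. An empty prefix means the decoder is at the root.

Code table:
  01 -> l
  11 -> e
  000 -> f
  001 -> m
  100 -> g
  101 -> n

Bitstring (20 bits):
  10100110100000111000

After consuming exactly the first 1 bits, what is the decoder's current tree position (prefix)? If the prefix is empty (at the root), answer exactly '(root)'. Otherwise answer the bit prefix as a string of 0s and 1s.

Answer: 1

Derivation:
Bit 0: prefix='1' (no match yet)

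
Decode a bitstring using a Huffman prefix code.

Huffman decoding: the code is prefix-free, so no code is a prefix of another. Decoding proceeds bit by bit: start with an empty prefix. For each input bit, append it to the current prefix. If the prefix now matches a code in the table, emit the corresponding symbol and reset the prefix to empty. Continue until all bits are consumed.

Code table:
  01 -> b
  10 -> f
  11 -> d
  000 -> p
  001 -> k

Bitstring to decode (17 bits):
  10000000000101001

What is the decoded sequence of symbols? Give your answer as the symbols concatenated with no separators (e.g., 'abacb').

Bit 0: prefix='1' (no match yet)
Bit 1: prefix='10' -> emit 'f', reset
Bit 2: prefix='0' (no match yet)
Bit 3: prefix='00' (no match yet)
Bit 4: prefix='000' -> emit 'p', reset
Bit 5: prefix='0' (no match yet)
Bit 6: prefix='00' (no match yet)
Bit 7: prefix='000' -> emit 'p', reset
Bit 8: prefix='0' (no match yet)
Bit 9: prefix='00' (no match yet)
Bit 10: prefix='000' -> emit 'p', reset
Bit 11: prefix='1' (no match yet)
Bit 12: prefix='10' -> emit 'f', reset
Bit 13: prefix='1' (no match yet)
Bit 14: prefix='10' -> emit 'f', reset
Bit 15: prefix='0' (no match yet)
Bit 16: prefix='01' -> emit 'b', reset

Answer: fpppffb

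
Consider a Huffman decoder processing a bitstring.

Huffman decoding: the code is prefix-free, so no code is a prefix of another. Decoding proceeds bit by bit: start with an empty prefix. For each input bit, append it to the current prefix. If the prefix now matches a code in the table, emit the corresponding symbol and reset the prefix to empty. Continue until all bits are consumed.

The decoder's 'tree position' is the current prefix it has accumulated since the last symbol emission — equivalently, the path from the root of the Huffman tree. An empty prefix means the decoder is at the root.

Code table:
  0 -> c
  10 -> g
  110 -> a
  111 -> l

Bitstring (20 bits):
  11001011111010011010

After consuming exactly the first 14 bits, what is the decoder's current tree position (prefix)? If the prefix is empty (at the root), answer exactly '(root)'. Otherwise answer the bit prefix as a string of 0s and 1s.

Answer: (root)

Derivation:
Bit 0: prefix='1' (no match yet)
Bit 1: prefix='11' (no match yet)
Bit 2: prefix='110' -> emit 'a', reset
Bit 3: prefix='0' -> emit 'c', reset
Bit 4: prefix='1' (no match yet)
Bit 5: prefix='10' -> emit 'g', reset
Bit 6: prefix='1' (no match yet)
Bit 7: prefix='11' (no match yet)
Bit 8: prefix='111' -> emit 'l', reset
Bit 9: prefix='1' (no match yet)
Bit 10: prefix='11' (no match yet)
Bit 11: prefix='110' -> emit 'a', reset
Bit 12: prefix='1' (no match yet)
Bit 13: prefix='10' -> emit 'g', reset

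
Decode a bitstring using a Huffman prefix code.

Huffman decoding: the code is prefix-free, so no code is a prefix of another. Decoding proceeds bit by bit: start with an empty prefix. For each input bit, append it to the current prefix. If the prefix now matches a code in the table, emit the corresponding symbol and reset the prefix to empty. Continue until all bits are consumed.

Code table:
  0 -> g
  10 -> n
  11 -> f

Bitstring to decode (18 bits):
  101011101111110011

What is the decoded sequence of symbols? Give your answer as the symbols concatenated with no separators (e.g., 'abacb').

Bit 0: prefix='1' (no match yet)
Bit 1: prefix='10' -> emit 'n', reset
Bit 2: prefix='1' (no match yet)
Bit 3: prefix='10' -> emit 'n', reset
Bit 4: prefix='1' (no match yet)
Bit 5: prefix='11' -> emit 'f', reset
Bit 6: prefix='1' (no match yet)
Bit 7: prefix='10' -> emit 'n', reset
Bit 8: prefix='1' (no match yet)
Bit 9: prefix='11' -> emit 'f', reset
Bit 10: prefix='1' (no match yet)
Bit 11: prefix='11' -> emit 'f', reset
Bit 12: prefix='1' (no match yet)
Bit 13: prefix='11' -> emit 'f', reset
Bit 14: prefix='0' -> emit 'g', reset
Bit 15: prefix='0' -> emit 'g', reset
Bit 16: prefix='1' (no match yet)
Bit 17: prefix='11' -> emit 'f', reset

Answer: nnfnfffggf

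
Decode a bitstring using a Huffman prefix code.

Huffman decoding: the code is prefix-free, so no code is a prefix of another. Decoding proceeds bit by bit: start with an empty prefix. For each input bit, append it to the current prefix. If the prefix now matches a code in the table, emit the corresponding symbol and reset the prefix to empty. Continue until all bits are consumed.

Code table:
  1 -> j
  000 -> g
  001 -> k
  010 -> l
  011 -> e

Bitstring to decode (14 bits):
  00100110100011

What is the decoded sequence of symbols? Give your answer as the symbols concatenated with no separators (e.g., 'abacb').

Answer: kkjlkj

Derivation:
Bit 0: prefix='0' (no match yet)
Bit 1: prefix='00' (no match yet)
Bit 2: prefix='001' -> emit 'k', reset
Bit 3: prefix='0' (no match yet)
Bit 4: prefix='00' (no match yet)
Bit 5: prefix='001' -> emit 'k', reset
Bit 6: prefix='1' -> emit 'j', reset
Bit 7: prefix='0' (no match yet)
Bit 8: prefix='01' (no match yet)
Bit 9: prefix='010' -> emit 'l', reset
Bit 10: prefix='0' (no match yet)
Bit 11: prefix='00' (no match yet)
Bit 12: prefix='001' -> emit 'k', reset
Bit 13: prefix='1' -> emit 'j', reset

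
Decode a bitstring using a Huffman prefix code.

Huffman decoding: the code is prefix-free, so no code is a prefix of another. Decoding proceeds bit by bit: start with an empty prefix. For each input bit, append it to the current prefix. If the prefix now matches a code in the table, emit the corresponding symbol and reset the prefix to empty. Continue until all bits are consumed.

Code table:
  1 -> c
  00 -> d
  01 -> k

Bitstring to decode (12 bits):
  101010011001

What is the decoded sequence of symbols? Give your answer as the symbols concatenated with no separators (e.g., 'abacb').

Answer: ckkdccdc

Derivation:
Bit 0: prefix='1' -> emit 'c', reset
Bit 1: prefix='0' (no match yet)
Bit 2: prefix='01' -> emit 'k', reset
Bit 3: prefix='0' (no match yet)
Bit 4: prefix='01' -> emit 'k', reset
Bit 5: prefix='0' (no match yet)
Bit 6: prefix='00' -> emit 'd', reset
Bit 7: prefix='1' -> emit 'c', reset
Bit 8: prefix='1' -> emit 'c', reset
Bit 9: prefix='0' (no match yet)
Bit 10: prefix='00' -> emit 'd', reset
Bit 11: prefix='1' -> emit 'c', reset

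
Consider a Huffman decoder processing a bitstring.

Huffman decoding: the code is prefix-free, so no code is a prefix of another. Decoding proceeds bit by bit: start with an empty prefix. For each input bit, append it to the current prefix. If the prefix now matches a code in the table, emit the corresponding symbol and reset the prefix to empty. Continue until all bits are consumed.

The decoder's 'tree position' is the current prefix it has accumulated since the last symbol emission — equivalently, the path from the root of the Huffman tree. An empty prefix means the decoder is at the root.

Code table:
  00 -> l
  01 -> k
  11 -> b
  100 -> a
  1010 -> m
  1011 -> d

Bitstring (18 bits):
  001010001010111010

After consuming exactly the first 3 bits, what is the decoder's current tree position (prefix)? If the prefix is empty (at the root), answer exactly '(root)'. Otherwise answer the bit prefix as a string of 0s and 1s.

Bit 0: prefix='0' (no match yet)
Bit 1: prefix='00' -> emit 'l', reset
Bit 2: prefix='1' (no match yet)

Answer: 1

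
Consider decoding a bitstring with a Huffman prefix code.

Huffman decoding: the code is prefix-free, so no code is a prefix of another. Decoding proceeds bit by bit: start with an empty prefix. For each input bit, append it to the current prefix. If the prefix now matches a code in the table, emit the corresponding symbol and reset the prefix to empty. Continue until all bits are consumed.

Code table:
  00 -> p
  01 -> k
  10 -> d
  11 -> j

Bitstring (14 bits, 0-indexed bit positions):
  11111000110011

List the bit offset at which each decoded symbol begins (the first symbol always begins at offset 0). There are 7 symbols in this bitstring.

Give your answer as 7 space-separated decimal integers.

Answer: 0 2 4 6 8 10 12

Derivation:
Bit 0: prefix='1' (no match yet)
Bit 1: prefix='11' -> emit 'j', reset
Bit 2: prefix='1' (no match yet)
Bit 3: prefix='11' -> emit 'j', reset
Bit 4: prefix='1' (no match yet)
Bit 5: prefix='10' -> emit 'd', reset
Bit 6: prefix='0' (no match yet)
Bit 7: prefix='00' -> emit 'p', reset
Bit 8: prefix='1' (no match yet)
Bit 9: prefix='11' -> emit 'j', reset
Bit 10: prefix='0' (no match yet)
Bit 11: prefix='00' -> emit 'p', reset
Bit 12: prefix='1' (no match yet)
Bit 13: prefix='11' -> emit 'j', reset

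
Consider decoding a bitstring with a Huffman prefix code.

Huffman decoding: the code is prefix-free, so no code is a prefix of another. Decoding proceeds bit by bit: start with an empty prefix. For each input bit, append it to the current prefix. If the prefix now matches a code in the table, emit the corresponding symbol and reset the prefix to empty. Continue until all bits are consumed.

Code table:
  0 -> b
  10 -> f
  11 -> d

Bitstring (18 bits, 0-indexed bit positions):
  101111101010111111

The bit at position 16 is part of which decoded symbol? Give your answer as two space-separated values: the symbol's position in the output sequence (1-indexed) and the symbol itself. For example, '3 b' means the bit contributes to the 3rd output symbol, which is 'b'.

Answer: 9 d

Derivation:
Bit 0: prefix='1' (no match yet)
Bit 1: prefix='10' -> emit 'f', reset
Bit 2: prefix='1' (no match yet)
Bit 3: prefix='11' -> emit 'd', reset
Bit 4: prefix='1' (no match yet)
Bit 5: prefix='11' -> emit 'd', reset
Bit 6: prefix='1' (no match yet)
Bit 7: prefix='10' -> emit 'f', reset
Bit 8: prefix='1' (no match yet)
Bit 9: prefix='10' -> emit 'f', reset
Bit 10: prefix='1' (no match yet)
Bit 11: prefix='10' -> emit 'f', reset
Bit 12: prefix='1' (no match yet)
Bit 13: prefix='11' -> emit 'd', reset
Bit 14: prefix='1' (no match yet)
Bit 15: prefix='11' -> emit 'd', reset
Bit 16: prefix='1' (no match yet)
Bit 17: prefix='11' -> emit 'd', reset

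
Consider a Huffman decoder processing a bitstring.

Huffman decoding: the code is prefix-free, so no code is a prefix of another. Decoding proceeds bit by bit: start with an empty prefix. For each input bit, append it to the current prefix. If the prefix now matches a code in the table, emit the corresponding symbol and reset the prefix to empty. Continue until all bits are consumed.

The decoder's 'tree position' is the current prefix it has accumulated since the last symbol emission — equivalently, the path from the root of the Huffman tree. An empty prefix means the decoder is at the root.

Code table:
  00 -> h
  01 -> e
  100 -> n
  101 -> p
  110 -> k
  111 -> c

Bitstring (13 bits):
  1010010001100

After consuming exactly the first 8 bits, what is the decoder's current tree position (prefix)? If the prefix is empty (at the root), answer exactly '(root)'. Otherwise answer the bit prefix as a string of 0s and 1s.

Answer: (root)

Derivation:
Bit 0: prefix='1' (no match yet)
Bit 1: prefix='10' (no match yet)
Bit 2: prefix='101' -> emit 'p', reset
Bit 3: prefix='0' (no match yet)
Bit 4: prefix='00' -> emit 'h', reset
Bit 5: prefix='1' (no match yet)
Bit 6: prefix='10' (no match yet)
Bit 7: prefix='100' -> emit 'n', reset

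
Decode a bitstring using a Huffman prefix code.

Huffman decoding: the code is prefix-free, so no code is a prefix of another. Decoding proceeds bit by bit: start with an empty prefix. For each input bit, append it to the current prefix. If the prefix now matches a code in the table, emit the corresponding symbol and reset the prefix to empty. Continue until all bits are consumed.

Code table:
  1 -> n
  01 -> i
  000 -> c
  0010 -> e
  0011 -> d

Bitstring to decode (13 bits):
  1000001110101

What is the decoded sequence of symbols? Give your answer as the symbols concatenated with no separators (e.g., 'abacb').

Bit 0: prefix='1' -> emit 'n', reset
Bit 1: prefix='0' (no match yet)
Bit 2: prefix='00' (no match yet)
Bit 3: prefix='000' -> emit 'c', reset
Bit 4: prefix='0' (no match yet)
Bit 5: prefix='00' (no match yet)
Bit 6: prefix='001' (no match yet)
Bit 7: prefix='0011' -> emit 'd', reset
Bit 8: prefix='1' -> emit 'n', reset
Bit 9: prefix='0' (no match yet)
Bit 10: prefix='01' -> emit 'i', reset
Bit 11: prefix='0' (no match yet)
Bit 12: prefix='01' -> emit 'i', reset

Answer: ncdnii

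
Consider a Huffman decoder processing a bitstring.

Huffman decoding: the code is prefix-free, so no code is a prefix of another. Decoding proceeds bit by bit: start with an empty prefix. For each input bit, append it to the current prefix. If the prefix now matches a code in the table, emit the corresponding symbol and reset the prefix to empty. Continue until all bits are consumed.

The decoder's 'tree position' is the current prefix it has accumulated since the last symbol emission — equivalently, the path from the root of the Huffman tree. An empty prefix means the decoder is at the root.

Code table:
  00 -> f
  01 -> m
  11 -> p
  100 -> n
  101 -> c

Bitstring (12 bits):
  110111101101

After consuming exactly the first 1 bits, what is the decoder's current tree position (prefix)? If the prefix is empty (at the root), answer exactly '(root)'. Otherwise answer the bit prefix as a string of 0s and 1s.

Bit 0: prefix='1' (no match yet)

Answer: 1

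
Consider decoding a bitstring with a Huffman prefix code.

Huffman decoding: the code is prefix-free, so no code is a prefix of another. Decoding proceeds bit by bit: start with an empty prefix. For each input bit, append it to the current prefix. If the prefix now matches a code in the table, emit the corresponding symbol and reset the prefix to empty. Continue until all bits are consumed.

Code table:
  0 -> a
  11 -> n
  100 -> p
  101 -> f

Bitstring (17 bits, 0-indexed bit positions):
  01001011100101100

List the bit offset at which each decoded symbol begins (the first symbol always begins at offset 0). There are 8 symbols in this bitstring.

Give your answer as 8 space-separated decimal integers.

Bit 0: prefix='0' -> emit 'a', reset
Bit 1: prefix='1' (no match yet)
Bit 2: prefix='10' (no match yet)
Bit 3: prefix='100' -> emit 'p', reset
Bit 4: prefix='1' (no match yet)
Bit 5: prefix='10' (no match yet)
Bit 6: prefix='101' -> emit 'f', reset
Bit 7: prefix='1' (no match yet)
Bit 8: prefix='11' -> emit 'n', reset
Bit 9: prefix='0' -> emit 'a', reset
Bit 10: prefix='0' -> emit 'a', reset
Bit 11: prefix='1' (no match yet)
Bit 12: prefix='10' (no match yet)
Bit 13: prefix='101' -> emit 'f', reset
Bit 14: prefix='1' (no match yet)
Bit 15: prefix='10' (no match yet)
Bit 16: prefix='100' -> emit 'p', reset

Answer: 0 1 4 7 9 10 11 14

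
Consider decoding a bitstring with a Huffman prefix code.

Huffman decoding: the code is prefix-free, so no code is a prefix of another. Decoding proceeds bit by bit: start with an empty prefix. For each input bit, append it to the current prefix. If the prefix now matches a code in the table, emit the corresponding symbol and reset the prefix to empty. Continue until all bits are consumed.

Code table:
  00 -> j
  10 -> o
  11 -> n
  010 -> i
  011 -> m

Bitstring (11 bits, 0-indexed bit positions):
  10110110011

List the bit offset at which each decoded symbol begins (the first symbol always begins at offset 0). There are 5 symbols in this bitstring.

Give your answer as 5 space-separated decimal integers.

Answer: 0 2 4 7 9

Derivation:
Bit 0: prefix='1' (no match yet)
Bit 1: prefix='10' -> emit 'o', reset
Bit 2: prefix='1' (no match yet)
Bit 3: prefix='11' -> emit 'n', reset
Bit 4: prefix='0' (no match yet)
Bit 5: prefix='01' (no match yet)
Bit 6: prefix='011' -> emit 'm', reset
Bit 7: prefix='0' (no match yet)
Bit 8: prefix='00' -> emit 'j', reset
Bit 9: prefix='1' (no match yet)
Bit 10: prefix='11' -> emit 'n', reset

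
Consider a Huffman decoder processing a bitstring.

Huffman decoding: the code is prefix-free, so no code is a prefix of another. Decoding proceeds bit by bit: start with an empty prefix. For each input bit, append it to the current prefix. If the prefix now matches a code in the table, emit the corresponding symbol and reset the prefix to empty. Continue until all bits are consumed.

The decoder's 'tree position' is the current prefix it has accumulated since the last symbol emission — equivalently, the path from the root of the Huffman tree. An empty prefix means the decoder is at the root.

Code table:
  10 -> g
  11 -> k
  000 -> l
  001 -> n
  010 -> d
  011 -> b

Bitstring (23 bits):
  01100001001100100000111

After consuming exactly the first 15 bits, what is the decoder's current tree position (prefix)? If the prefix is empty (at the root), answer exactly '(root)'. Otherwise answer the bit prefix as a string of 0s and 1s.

Bit 0: prefix='0' (no match yet)
Bit 1: prefix='01' (no match yet)
Bit 2: prefix='011' -> emit 'b', reset
Bit 3: prefix='0' (no match yet)
Bit 4: prefix='00' (no match yet)
Bit 5: prefix='000' -> emit 'l', reset
Bit 6: prefix='0' (no match yet)
Bit 7: prefix='01' (no match yet)
Bit 8: prefix='010' -> emit 'd', reset
Bit 9: prefix='0' (no match yet)
Bit 10: prefix='01' (no match yet)
Bit 11: prefix='011' -> emit 'b', reset
Bit 12: prefix='0' (no match yet)
Bit 13: prefix='00' (no match yet)
Bit 14: prefix='001' -> emit 'n', reset

Answer: (root)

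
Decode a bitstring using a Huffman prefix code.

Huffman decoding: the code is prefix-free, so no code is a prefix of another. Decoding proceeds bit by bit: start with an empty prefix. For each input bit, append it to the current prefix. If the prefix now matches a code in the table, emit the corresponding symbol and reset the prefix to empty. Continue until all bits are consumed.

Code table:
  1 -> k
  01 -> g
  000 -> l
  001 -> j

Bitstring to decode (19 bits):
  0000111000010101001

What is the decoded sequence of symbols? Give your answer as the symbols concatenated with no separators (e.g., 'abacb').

Answer: lgkklgggj

Derivation:
Bit 0: prefix='0' (no match yet)
Bit 1: prefix='00' (no match yet)
Bit 2: prefix='000' -> emit 'l', reset
Bit 3: prefix='0' (no match yet)
Bit 4: prefix='01' -> emit 'g', reset
Bit 5: prefix='1' -> emit 'k', reset
Bit 6: prefix='1' -> emit 'k', reset
Bit 7: prefix='0' (no match yet)
Bit 8: prefix='00' (no match yet)
Bit 9: prefix='000' -> emit 'l', reset
Bit 10: prefix='0' (no match yet)
Bit 11: prefix='01' -> emit 'g', reset
Bit 12: prefix='0' (no match yet)
Bit 13: prefix='01' -> emit 'g', reset
Bit 14: prefix='0' (no match yet)
Bit 15: prefix='01' -> emit 'g', reset
Bit 16: prefix='0' (no match yet)
Bit 17: prefix='00' (no match yet)
Bit 18: prefix='001' -> emit 'j', reset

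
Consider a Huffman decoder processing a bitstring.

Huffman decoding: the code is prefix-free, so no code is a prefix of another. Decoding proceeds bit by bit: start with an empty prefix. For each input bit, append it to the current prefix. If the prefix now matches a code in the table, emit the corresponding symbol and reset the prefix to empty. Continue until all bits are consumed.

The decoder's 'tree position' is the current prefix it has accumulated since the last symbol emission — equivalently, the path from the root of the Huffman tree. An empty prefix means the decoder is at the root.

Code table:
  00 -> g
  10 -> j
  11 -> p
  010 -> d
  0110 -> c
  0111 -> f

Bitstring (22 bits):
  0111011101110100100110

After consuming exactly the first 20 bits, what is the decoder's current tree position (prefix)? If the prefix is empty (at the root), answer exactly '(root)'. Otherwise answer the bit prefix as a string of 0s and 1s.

Bit 0: prefix='0' (no match yet)
Bit 1: prefix='01' (no match yet)
Bit 2: prefix='011' (no match yet)
Bit 3: prefix='0111' -> emit 'f', reset
Bit 4: prefix='0' (no match yet)
Bit 5: prefix='01' (no match yet)
Bit 6: prefix='011' (no match yet)
Bit 7: prefix='0111' -> emit 'f', reset
Bit 8: prefix='0' (no match yet)
Bit 9: prefix='01' (no match yet)
Bit 10: prefix='011' (no match yet)
Bit 11: prefix='0111' -> emit 'f', reset
Bit 12: prefix='0' (no match yet)
Bit 13: prefix='01' (no match yet)
Bit 14: prefix='010' -> emit 'd', reset
Bit 15: prefix='0' (no match yet)
Bit 16: prefix='01' (no match yet)
Bit 17: prefix='010' -> emit 'd', reset
Bit 18: prefix='0' (no match yet)
Bit 19: prefix='01' (no match yet)

Answer: 01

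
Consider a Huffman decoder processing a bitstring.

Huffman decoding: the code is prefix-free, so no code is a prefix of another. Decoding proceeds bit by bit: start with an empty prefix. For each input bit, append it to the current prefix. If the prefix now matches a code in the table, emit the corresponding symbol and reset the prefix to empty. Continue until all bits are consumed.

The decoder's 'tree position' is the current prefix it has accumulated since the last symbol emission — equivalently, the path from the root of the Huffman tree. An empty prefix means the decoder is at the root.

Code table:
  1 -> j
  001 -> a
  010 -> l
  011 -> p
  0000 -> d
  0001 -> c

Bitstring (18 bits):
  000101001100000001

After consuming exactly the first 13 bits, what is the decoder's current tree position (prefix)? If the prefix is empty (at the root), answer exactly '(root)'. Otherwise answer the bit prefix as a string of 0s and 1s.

Answer: 000

Derivation:
Bit 0: prefix='0' (no match yet)
Bit 1: prefix='00' (no match yet)
Bit 2: prefix='000' (no match yet)
Bit 3: prefix='0001' -> emit 'c', reset
Bit 4: prefix='0' (no match yet)
Bit 5: prefix='01' (no match yet)
Bit 6: prefix='010' -> emit 'l', reset
Bit 7: prefix='0' (no match yet)
Bit 8: prefix='01' (no match yet)
Bit 9: prefix='011' -> emit 'p', reset
Bit 10: prefix='0' (no match yet)
Bit 11: prefix='00' (no match yet)
Bit 12: prefix='000' (no match yet)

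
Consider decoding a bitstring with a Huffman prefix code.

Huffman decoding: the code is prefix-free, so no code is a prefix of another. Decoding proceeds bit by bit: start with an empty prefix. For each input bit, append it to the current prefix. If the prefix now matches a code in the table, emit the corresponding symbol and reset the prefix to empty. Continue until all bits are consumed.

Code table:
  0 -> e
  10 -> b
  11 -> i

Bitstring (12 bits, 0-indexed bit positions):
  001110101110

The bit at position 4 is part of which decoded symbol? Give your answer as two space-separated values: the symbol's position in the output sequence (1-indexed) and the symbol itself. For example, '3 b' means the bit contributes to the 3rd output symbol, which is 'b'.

Answer: 4 b

Derivation:
Bit 0: prefix='0' -> emit 'e', reset
Bit 1: prefix='0' -> emit 'e', reset
Bit 2: prefix='1' (no match yet)
Bit 3: prefix='11' -> emit 'i', reset
Bit 4: prefix='1' (no match yet)
Bit 5: prefix='10' -> emit 'b', reset
Bit 6: prefix='1' (no match yet)
Bit 7: prefix='10' -> emit 'b', reset
Bit 8: prefix='1' (no match yet)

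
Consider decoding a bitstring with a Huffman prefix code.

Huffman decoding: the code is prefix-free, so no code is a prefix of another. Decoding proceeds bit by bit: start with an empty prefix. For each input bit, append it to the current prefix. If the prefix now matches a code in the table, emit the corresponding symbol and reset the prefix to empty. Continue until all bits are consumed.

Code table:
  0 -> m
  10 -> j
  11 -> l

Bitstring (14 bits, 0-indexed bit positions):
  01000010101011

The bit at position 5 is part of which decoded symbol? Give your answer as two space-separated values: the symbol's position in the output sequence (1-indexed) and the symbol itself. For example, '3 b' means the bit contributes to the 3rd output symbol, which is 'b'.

Bit 0: prefix='0' -> emit 'm', reset
Bit 1: prefix='1' (no match yet)
Bit 2: prefix='10' -> emit 'j', reset
Bit 3: prefix='0' -> emit 'm', reset
Bit 4: prefix='0' -> emit 'm', reset
Bit 5: prefix='0' -> emit 'm', reset
Bit 6: prefix='1' (no match yet)
Bit 7: prefix='10' -> emit 'j', reset
Bit 8: prefix='1' (no match yet)
Bit 9: prefix='10' -> emit 'j', reset

Answer: 5 m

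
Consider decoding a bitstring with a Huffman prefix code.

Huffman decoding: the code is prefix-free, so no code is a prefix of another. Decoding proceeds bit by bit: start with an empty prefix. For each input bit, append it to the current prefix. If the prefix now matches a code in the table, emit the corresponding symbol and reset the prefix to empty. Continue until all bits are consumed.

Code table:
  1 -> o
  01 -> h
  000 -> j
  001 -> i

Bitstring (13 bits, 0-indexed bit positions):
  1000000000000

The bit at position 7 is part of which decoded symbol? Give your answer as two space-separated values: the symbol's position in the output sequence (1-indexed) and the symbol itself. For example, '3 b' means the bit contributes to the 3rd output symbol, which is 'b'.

Bit 0: prefix='1' -> emit 'o', reset
Bit 1: prefix='0' (no match yet)
Bit 2: prefix='00' (no match yet)
Bit 3: prefix='000' -> emit 'j', reset
Bit 4: prefix='0' (no match yet)
Bit 5: prefix='00' (no match yet)
Bit 6: prefix='000' -> emit 'j', reset
Bit 7: prefix='0' (no match yet)
Bit 8: prefix='00' (no match yet)
Bit 9: prefix='000' -> emit 'j', reset
Bit 10: prefix='0' (no match yet)
Bit 11: prefix='00' (no match yet)

Answer: 4 j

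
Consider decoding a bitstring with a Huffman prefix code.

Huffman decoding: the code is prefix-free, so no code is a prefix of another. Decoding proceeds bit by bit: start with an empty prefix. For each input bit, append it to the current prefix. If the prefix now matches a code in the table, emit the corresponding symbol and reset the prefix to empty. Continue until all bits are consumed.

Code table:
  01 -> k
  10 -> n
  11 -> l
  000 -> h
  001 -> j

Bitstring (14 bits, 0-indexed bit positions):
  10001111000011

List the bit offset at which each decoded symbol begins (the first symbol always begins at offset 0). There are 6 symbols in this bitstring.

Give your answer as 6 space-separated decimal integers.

Bit 0: prefix='1' (no match yet)
Bit 1: prefix='10' -> emit 'n', reset
Bit 2: prefix='0' (no match yet)
Bit 3: prefix='00' (no match yet)
Bit 4: prefix='001' -> emit 'j', reset
Bit 5: prefix='1' (no match yet)
Bit 6: prefix='11' -> emit 'l', reset
Bit 7: prefix='1' (no match yet)
Bit 8: prefix='10' -> emit 'n', reset
Bit 9: prefix='0' (no match yet)
Bit 10: prefix='00' (no match yet)
Bit 11: prefix='000' -> emit 'h', reset
Bit 12: prefix='1' (no match yet)
Bit 13: prefix='11' -> emit 'l', reset

Answer: 0 2 5 7 9 12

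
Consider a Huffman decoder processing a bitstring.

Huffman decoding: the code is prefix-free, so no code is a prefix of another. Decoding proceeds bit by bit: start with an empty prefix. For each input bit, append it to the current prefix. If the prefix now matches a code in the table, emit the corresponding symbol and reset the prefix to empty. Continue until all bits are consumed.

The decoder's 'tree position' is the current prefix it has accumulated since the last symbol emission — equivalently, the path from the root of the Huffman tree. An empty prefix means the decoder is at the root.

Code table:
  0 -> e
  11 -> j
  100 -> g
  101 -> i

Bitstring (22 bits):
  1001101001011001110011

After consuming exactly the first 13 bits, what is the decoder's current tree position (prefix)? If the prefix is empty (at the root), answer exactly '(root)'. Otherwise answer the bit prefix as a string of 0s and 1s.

Answer: 1

Derivation:
Bit 0: prefix='1' (no match yet)
Bit 1: prefix='10' (no match yet)
Bit 2: prefix='100' -> emit 'g', reset
Bit 3: prefix='1' (no match yet)
Bit 4: prefix='11' -> emit 'j', reset
Bit 5: prefix='0' -> emit 'e', reset
Bit 6: prefix='1' (no match yet)
Bit 7: prefix='10' (no match yet)
Bit 8: prefix='100' -> emit 'g', reset
Bit 9: prefix='1' (no match yet)
Bit 10: prefix='10' (no match yet)
Bit 11: prefix='101' -> emit 'i', reset
Bit 12: prefix='1' (no match yet)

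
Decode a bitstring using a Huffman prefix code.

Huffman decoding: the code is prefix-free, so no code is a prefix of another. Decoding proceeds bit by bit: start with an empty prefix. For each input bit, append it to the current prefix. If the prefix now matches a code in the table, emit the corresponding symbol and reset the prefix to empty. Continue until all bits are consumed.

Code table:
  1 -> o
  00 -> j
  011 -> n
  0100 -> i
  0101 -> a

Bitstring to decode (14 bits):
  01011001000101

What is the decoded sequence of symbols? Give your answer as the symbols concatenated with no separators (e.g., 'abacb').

Bit 0: prefix='0' (no match yet)
Bit 1: prefix='01' (no match yet)
Bit 2: prefix='010' (no match yet)
Bit 3: prefix='0101' -> emit 'a', reset
Bit 4: prefix='1' -> emit 'o', reset
Bit 5: prefix='0' (no match yet)
Bit 6: prefix='00' -> emit 'j', reset
Bit 7: prefix='1' -> emit 'o', reset
Bit 8: prefix='0' (no match yet)
Bit 9: prefix='00' -> emit 'j', reset
Bit 10: prefix='0' (no match yet)
Bit 11: prefix='01' (no match yet)
Bit 12: prefix='010' (no match yet)
Bit 13: prefix='0101' -> emit 'a', reset

Answer: aojoja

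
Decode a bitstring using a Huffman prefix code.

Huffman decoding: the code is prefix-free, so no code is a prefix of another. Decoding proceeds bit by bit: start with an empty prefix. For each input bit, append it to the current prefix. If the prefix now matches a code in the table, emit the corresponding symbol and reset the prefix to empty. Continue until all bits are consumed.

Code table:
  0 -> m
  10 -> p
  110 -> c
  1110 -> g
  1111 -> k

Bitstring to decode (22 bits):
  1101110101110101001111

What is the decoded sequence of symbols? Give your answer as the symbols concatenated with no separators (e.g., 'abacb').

Bit 0: prefix='1' (no match yet)
Bit 1: prefix='11' (no match yet)
Bit 2: prefix='110' -> emit 'c', reset
Bit 3: prefix='1' (no match yet)
Bit 4: prefix='11' (no match yet)
Bit 5: prefix='111' (no match yet)
Bit 6: prefix='1110' -> emit 'g', reset
Bit 7: prefix='1' (no match yet)
Bit 8: prefix='10' -> emit 'p', reset
Bit 9: prefix='1' (no match yet)
Bit 10: prefix='11' (no match yet)
Bit 11: prefix='111' (no match yet)
Bit 12: prefix='1110' -> emit 'g', reset
Bit 13: prefix='1' (no match yet)
Bit 14: prefix='10' -> emit 'p', reset
Bit 15: prefix='1' (no match yet)
Bit 16: prefix='10' -> emit 'p', reset
Bit 17: prefix='0' -> emit 'm', reset
Bit 18: prefix='1' (no match yet)
Bit 19: prefix='11' (no match yet)
Bit 20: prefix='111' (no match yet)
Bit 21: prefix='1111' -> emit 'k', reset

Answer: cgpgppmk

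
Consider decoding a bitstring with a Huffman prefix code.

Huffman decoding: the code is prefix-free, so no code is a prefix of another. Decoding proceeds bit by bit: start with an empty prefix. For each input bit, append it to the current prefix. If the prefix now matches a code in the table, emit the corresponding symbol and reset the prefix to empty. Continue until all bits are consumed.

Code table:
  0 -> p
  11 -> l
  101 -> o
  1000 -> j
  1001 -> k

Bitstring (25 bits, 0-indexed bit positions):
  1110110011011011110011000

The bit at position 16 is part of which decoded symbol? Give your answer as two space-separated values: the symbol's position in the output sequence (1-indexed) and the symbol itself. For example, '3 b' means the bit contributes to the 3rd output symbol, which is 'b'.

Bit 0: prefix='1' (no match yet)
Bit 1: prefix='11' -> emit 'l', reset
Bit 2: prefix='1' (no match yet)
Bit 3: prefix='10' (no match yet)
Bit 4: prefix='101' -> emit 'o', reset
Bit 5: prefix='1' (no match yet)
Bit 6: prefix='10' (no match yet)
Bit 7: prefix='100' (no match yet)
Bit 8: prefix='1001' -> emit 'k', reset
Bit 9: prefix='1' (no match yet)
Bit 10: prefix='10' (no match yet)
Bit 11: prefix='101' -> emit 'o', reset
Bit 12: prefix='1' (no match yet)
Bit 13: prefix='10' (no match yet)
Bit 14: prefix='101' -> emit 'o', reset
Bit 15: prefix='1' (no match yet)
Bit 16: prefix='11' -> emit 'l', reset
Bit 17: prefix='1' (no match yet)
Bit 18: prefix='10' (no match yet)
Bit 19: prefix='100' (no match yet)
Bit 20: prefix='1001' -> emit 'k', reset

Answer: 6 l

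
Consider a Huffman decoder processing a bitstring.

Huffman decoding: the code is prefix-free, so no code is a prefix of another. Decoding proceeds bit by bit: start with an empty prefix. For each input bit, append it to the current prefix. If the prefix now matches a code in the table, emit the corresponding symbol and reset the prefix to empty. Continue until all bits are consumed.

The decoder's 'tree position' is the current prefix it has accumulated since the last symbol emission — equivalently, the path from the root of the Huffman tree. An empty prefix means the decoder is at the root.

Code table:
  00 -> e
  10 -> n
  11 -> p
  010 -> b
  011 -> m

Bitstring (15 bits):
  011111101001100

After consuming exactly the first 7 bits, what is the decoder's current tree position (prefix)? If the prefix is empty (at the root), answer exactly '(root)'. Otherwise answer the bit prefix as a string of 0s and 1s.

Bit 0: prefix='0' (no match yet)
Bit 1: prefix='01' (no match yet)
Bit 2: prefix='011' -> emit 'm', reset
Bit 3: prefix='1' (no match yet)
Bit 4: prefix='11' -> emit 'p', reset
Bit 5: prefix='1' (no match yet)
Bit 6: prefix='11' -> emit 'p', reset

Answer: (root)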